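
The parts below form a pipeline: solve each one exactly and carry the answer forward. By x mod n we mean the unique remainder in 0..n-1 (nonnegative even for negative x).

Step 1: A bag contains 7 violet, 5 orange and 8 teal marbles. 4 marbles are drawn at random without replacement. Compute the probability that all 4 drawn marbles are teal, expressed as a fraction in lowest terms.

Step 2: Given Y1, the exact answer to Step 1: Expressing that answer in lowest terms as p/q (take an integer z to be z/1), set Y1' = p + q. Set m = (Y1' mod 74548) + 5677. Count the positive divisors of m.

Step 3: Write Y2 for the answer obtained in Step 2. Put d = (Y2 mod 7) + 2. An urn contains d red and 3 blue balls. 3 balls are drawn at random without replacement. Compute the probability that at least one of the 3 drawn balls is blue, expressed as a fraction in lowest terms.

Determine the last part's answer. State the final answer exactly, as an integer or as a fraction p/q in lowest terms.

Step 1: total draws C(20,4) = 4845; favorable C(8,4) = 70; P = 14/969; answer 14/969
Step 2: Y1 = 14/969; threaded value p + q = 983; m = 6660; 6660 = 2^2 * 3^2 * 5 * 37; number of divisors = (2+1) * (2+1) * (1+1) * (1+1) = 36; answer 36
Step 3: Y2 = 36; d = 3; total draws C(6,3) = 20; complement C(3,3) = 1; favorable 20 - 1 = 19; P = 19/20; answer 19/20

19/20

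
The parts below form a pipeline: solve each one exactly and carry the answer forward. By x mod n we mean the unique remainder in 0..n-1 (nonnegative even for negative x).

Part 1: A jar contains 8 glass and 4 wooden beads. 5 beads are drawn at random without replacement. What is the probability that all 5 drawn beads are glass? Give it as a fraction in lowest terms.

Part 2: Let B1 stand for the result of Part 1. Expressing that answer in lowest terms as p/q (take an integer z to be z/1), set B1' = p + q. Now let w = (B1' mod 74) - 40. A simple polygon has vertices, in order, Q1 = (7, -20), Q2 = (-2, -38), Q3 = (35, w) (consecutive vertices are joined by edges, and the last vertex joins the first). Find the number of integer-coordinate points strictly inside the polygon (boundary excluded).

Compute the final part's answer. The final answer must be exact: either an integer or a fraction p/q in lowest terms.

Part 1: total draws C(12,5) = 792; favorable C(8,5) = 56; P = 7/99; answer 7/99
Part 2: B1 = 7/99; threaded value p + q = 106; w = -8; cross terms: (7*-38 - -2*-20)=-306, (-2*-8 - 35*-38)=1346, (35*-20 - 7*-8)=-644; twice the area = |396| = 396; area = 198; boundary points = 9 + 1 + 4 = 14; strictly interior points = area - boundary/2 + 1 = 192; answer 192

192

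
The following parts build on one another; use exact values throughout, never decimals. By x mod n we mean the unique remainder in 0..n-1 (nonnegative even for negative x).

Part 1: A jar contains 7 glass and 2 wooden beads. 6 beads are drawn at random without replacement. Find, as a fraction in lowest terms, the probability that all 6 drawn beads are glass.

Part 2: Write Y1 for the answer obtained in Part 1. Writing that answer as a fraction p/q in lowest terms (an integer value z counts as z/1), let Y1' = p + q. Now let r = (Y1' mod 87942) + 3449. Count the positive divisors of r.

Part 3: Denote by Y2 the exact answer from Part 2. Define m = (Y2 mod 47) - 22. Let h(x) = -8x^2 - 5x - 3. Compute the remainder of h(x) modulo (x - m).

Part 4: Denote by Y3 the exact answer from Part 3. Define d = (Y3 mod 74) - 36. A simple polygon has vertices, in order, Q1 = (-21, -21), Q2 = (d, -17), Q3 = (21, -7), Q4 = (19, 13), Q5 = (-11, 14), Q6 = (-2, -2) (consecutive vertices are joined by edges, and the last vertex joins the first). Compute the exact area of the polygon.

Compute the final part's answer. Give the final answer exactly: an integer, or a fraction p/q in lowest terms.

Part 1: total draws C(9,6) = 84; favorable C(7,6) = 7; P = 1/12; answer 1/12
Part 2: Y1 = 1/12; threaded value p + q = 13; r = 3462; 3462 = 2 * 3 * 577; number of divisors = (1+1) * (1+1) * (1+1) = 8; answer 8
Part 3: Y2 = 8; m = -14; remainder = value at the root: -8*(-14)^2 - 5*(-14)^1 - 3 = (-1568) + (70) + (-3) = -1501; answer -1501
Part 4: Y3 = -1501; d = 17; cross terms: (-21*-17 - 17*-21)=714, (17*-7 - 21*-17)=238, (21*13 - 19*-7)=406, (19*14 - -11*13)=409, (-11*-2 - -2*14)=50, (-2*-21 - -21*-2)=0; twice the area = |1817| = 1817; area = 1817/2; answer 1817/2

1817/2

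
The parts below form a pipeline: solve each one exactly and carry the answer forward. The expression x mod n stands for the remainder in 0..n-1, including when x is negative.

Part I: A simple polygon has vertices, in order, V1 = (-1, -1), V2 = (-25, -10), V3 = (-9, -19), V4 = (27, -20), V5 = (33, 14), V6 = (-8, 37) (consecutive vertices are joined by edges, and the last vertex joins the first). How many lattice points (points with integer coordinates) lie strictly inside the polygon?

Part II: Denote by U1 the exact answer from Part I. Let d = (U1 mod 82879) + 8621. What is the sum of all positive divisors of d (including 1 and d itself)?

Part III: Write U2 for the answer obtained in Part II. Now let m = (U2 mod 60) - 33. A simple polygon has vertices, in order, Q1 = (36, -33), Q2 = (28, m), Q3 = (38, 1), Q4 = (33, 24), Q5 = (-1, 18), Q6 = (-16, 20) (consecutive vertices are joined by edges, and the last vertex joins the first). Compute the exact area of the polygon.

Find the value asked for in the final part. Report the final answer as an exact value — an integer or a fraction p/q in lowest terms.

Part I: cross terms: (-1*-10 - -25*-1)=-15, (-25*-19 - -9*-10)=385, (-9*-20 - 27*-19)=693, (27*14 - 33*-20)=1038, (33*37 - -8*14)=1333, (-8*-1 - -1*37)=45; twice the area = |3479| = 3479; area = 3479/2; boundary points = 3 + 1 + 1 + 2 + 1 + 1 = 9; strictly interior points = area - boundary/2 + 1 = 1736; answer 1736
Part II: U1 = 1736; d = 10357; 10357 is prime, so its only divisors are 1 and 10357; sigma = 1 + 10357 = 10358; answer 10358
Part III: U2 = 10358; m = 5; cross terms: (36*5 - 28*-33)=1104, (28*1 - 38*5)=-162, (38*24 - 33*1)=879, (33*18 - -1*24)=618, (-1*20 - -16*18)=268, (-16*-33 - 36*20)=-192; twice the area = |2515| = 2515; area = 2515/2; answer 2515/2

2515/2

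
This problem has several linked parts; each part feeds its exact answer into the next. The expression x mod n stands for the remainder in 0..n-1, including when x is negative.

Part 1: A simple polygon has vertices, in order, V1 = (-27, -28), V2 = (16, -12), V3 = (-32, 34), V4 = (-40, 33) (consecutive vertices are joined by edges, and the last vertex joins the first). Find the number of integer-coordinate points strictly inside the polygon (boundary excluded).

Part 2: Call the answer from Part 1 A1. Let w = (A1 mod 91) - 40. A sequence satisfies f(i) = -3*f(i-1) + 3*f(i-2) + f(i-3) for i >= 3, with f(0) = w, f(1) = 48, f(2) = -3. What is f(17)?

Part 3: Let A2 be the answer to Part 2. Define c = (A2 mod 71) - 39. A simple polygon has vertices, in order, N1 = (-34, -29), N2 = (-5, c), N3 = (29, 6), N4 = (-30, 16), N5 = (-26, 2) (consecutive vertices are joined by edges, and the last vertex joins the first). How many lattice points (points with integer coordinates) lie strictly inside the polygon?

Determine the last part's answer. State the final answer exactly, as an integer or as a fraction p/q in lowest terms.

Part 1: cross terms: (-27*-12 - 16*-28)=772, (16*34 - -32*-12)=160, (-32*33 - -40*34)=304, (-40*-28 - -27*33)=2011; twice the area = |3247| = 3247; area = 3247/2; boundary points = 1 + 2 + 1 + 1 = 5; strictly interior points = area - boundary/2 + 1 = 1622; answer 1622
Part 2: A1 = 1622; w = 35; f(3) = -3*(-3) + 3*(48) + 1*(35) = 188; iterating: f(3)=188, f(4)=-525, f(5)=2136, f(6)=-7795, f(7)=29268, f(8)=-109053, f(9)=407168, f(10)=-1519395, f(11)=5670636, f(12)=-21162925, f(13)=78981288, f(14)=-294762003, f(15)=1100066948, f(16)=-4105505565, f(17)=15321955536; answer 15321955536
Part 3: A2 = 15321955536; c = 7; cross terms: (-34*7 - -5*-29)=-383, (-5*6 - 29*7)=-233, (29*16 - -30*6)=644, (-30*2 - -26*16)=356, (-26*-29 - -34*2)=822; twice the area = |1206| = 1206; area = 603; boundary points = 1 + 1 + 1 + 2 + 1 = 6; strictly interior points = area - boundary/2 + 1 = 601; answer 601

601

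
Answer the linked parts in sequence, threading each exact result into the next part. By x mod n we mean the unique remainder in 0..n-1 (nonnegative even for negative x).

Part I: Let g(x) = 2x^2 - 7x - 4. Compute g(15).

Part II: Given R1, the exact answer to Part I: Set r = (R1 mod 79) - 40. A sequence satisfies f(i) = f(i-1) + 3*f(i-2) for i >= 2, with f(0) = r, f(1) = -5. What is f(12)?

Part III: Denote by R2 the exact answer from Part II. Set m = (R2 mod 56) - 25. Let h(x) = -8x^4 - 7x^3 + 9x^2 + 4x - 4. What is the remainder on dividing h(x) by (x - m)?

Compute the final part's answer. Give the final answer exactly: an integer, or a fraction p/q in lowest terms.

Part I: 2*(15)^2 - 7*(15)^1 - 4 = (450) + (-105) + (-4) = 341; answer 341
Part II: R1 = 341; r = -15; f(2) = 1*(-5) + 3*(-15) = -50; iterating: f(2)=-50, f(3)=-65, f(4)=-215, f(5)=-410, f(6)=-1055, f(7)=-2285, f(8)=-5450, f(9)=-12305, f(10)=-28655, f(11)=-65570, f(12)=-151535; answer -151535
Part III: R2 = -151535; m = -24; remainder = value at the root: -8*(-24)^4 - 7*(-24)^3 + 9*(-24)^2 + 4*(-24)^1 - 4 = (-2654208) + (96768) + (5184) + (-96) + (-4) = -2552356; answer -2552356

-2552356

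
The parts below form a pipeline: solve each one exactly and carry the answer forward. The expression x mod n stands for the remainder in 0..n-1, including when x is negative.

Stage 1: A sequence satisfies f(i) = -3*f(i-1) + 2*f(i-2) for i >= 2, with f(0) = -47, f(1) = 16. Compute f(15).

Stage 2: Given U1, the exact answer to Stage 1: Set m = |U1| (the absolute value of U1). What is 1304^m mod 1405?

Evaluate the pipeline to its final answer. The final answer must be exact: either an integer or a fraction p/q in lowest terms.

Stage 1: f(2) = -3*(16) + 2*(-47) = -142; iterating: f(2)=-142, f(3)=458, f(4)=-1658, f(5)=5890, f(6)=-20986, f(7)=74738, f(8)=-266186, f(9)=948034, f(10)=-3376474, f(11)=12025490, f(12)=-42829418, f(13)=152539234, f(14)=-543276538, f(15)=1934908082; answer 1934908082
Stage 2: U1 = 1934908082; m = 1934908082; squarings mod 1405: 1304^1=1304, 1304^2=366, 1304^4=481, 1304^8=941, 1304^16=331, 1304^32=1376, 1304^64=841, 1304^128=566, 1304^256=16, 1304^512=256, 1304^1024=906, 1304^2048=316, 1304^4096=101, 1304^8192=366, 1304^16384=481, 1304^32768=941, 1304^65536=331, 1304^131072=1376, 1304^262144=841, 1304^524288=566, 1304^1048576=16, 1304^2097152=256, 1304^4194304=906, 1304^8388608=316, 1304^16777216=101, 1304^33554432=366, 1304^67108864=481, 1304^134217728=941, 1304^268435456=331, 1304^536870912=1376, 1304^1073741824=841; 1304^1934908082 = 1304^2 * 1304^16 * 1304^32 * 1304^128 * 1304^512 * 1304^2048 * 1304^4096 * 1304^16384 * 1304^262144 * 1304^1048576 * 1304^4194304 * 1304^16777216 * 1304^33554432 * 1304^268435456 * 1304^536870912 * 1304^1073741824 = 366 (mod 1405); answer 366

366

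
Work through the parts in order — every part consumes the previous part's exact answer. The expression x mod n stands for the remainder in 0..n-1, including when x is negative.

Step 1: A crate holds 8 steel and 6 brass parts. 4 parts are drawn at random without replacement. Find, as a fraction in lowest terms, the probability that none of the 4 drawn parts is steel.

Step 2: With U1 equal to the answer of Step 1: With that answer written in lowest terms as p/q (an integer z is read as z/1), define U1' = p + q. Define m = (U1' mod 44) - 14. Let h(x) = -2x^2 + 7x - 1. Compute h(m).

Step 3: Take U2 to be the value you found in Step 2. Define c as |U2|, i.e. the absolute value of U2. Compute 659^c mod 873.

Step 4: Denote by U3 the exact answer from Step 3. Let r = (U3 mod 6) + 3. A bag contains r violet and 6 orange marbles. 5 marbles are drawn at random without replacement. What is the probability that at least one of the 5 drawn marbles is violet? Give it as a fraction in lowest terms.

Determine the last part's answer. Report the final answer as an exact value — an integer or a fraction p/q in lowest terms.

998/1001

Step 1: total draws C(14,4) = 1001; favorable C(6,4) = 15; P = 15/1001; answer 15/1001
Step 2: U1 = 15/1001; threaded value p + q = 1016; m = -10; -2*(-10)^2 + 7*(-10)^1 - 1 = (-200) + (-70) + (-1) = -271; answer -271
Step 3: U2 = -271; c = 271; squarings mod 873: 659^1=659, 659^2=400, 659^4=241, 659^8=463, 659^16=484, 659^32=292, 659^64=583, 659^128=292, 659^256=583; 659^271 = 659^1 * 659^2 * 659^4 * 659^8 * 659^256 = 713 (mod 873); answer 713
Step 4: U3 = 713; r = 8; total draws C(14,5) = 2002; complement C(6,5) = 6; favorable 2002 - 6 = 1996; P = 998/1001; answer 998/1001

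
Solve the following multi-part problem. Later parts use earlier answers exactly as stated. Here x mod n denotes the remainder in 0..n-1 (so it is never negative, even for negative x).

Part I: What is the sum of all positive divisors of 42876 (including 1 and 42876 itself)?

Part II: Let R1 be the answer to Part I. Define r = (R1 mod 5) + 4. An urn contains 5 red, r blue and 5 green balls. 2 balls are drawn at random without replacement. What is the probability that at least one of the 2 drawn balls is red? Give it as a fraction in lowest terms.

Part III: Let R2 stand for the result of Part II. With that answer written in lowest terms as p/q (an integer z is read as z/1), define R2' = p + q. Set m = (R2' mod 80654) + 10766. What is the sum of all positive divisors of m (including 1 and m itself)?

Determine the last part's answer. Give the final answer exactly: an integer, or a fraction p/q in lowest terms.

24192

Part I: 42876 = 2^2 * 3^3 * 397; sigma = (1 + 2 + 4) * (1 + 3 + 9 + 27) * (1 + 397) = 7 * 40 * 398 = 111440; answer 111440
Part II: R1 = 111440; r = 4; total draws C(14,2) = 91; complement C(9,2) = 36; favorable 91 - 36 = 55; P = 55/91; answer 55/91
Part III: R2 = 55/91; threaded value p + q = 146; m = 10912; 10912 = 2^5 * 11 * 31; sigma = (1 + 2 + 4 + 8 + 16 + 32) * (1 + 11) * (1 + 31) = 63 * 12 * 32 = 24192; answer 24192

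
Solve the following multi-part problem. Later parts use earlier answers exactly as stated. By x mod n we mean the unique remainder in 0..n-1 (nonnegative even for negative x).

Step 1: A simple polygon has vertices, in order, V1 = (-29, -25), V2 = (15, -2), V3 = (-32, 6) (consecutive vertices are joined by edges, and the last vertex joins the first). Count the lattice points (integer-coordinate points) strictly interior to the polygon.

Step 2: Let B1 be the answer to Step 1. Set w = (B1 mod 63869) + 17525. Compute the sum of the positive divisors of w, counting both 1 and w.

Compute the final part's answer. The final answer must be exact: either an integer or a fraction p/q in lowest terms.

Step 1: cross terms: (-29*-2 - 15*-25)=433, (15*6 - -32*-2)=26, (-32*-25 - -29*6)=974; twice the area = |1433| = 1433; area = 1433/2; boundary points = 1 + 1 + 1 = 3; strictly interior points = area - boundary/2 + 1 = 716; answer 716
Step 2: B1 = 716; w = 18241; 18241 = 17 * 29 * 37; sigma = (1 + 17) * (1 + 29) * (1 + 37) = 18 * 30 * 38 = 20520; answer 20520

20520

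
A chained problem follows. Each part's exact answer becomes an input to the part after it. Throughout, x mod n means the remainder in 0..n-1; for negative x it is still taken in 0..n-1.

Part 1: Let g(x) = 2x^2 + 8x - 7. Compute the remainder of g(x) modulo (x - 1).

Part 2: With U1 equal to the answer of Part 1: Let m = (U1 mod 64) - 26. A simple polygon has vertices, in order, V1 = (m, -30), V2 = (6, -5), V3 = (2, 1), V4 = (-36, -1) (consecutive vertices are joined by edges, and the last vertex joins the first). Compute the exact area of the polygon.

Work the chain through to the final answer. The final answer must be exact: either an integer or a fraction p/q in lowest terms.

Part 1: remainder = value at the root: 2*(1)^2 + 8*(1)^1 - 7 = (2) + (8) + (-7) = 3; answer 3
Part 2: U1 = 3; m = -23; cross terms: (-23*-5 - 6*-30)=295, (6*1 - 2*-5)=16, (2*-1 - -36*1)=34, (-36*-30 - -23*-1)=1057; twice the area = |1402| = 1402; area = 701; answer 701

701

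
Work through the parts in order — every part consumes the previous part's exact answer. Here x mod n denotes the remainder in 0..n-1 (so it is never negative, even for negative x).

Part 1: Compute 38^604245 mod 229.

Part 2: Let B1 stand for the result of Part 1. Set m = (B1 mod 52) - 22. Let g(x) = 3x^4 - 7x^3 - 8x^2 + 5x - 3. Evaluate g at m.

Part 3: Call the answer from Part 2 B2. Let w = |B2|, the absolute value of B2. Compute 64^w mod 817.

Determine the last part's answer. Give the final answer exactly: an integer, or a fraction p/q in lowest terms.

723

Part 1: squarings mod 229: 38^1=38, 38^2=70, 38^4=91, 38^8=37, 38^16=224, 38^32=25, 38^64=167, 38^128=180, 38^256=111, 38^512=184, 38^1024=193, 38^2048=151, 38^4096=130, 38^8192=183, 38^16384=55, 38^32768=48, 38^65536=14, 38^131072=196, 38^262144=173, 38^524288=159; 38^604245 = 38^1 * 38^4 * 38^16 * 38^64 * 38^2048 * 38^4096 * 38^8192 * 38^65536 * 38^524288 = 207 (mod 229); answer 207
Part 2: B1 = 207; m = 29; 3*(29)^4 - 7*(29)^3 - 8*(29)^2 + 5*(29)^1 - 3 = (2121843) + (-170723) + (-6728) + (145) + (-3) = 1944534; answer 1944534
Part 3: B2 = 1944534; w = 1944534; squarings mod 817: 64^1=64, 64^2=11, 64^4=121, 64^8=752, 64^16=140, 64^32=809, 64^64=64, 64^128=11, 64^256=121, 64^512=752, 64^1024=140, 64^2048=809, 64^4096=64, 64^8192=11, 64^16384=121, 64^32768=752, 64^65536=140, 64^131072=809, 64^262144=64, 64^524288=11, 64^1048576=121; 64^1944534 = 64^2 * 64^4 * 64^16 * 64^64 * 64^128 * 64^256 * 64^512 * 64^2048 * 64^8192 * 64^32768 * 64^65536 * 64^262144 * 64^524288 * 64^1048576 = 723 (mod 817); answer 723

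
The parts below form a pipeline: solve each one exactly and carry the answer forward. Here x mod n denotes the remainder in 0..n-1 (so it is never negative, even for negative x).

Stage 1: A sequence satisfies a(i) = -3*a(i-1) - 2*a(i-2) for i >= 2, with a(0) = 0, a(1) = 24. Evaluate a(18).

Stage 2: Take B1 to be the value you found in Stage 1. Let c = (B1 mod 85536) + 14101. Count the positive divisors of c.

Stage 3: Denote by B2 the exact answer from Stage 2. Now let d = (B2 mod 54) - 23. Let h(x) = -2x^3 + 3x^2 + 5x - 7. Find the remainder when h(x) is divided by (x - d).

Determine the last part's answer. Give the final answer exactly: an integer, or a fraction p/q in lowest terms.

14699

Stage 1: a(2) = -3*(24) - 2*(0) = -72; iterating: a(2)=-72, a(3)=168, a(4)=-360, a(5)=744, a(6)=-1512, a(7)=3048, a(8)=-6120, a(9)=12264, a(10)=-24552, a(11)=49128, a(12)=-98280, a(13)=196584, a(14)=-393192, a(15)=786408, a(16)=-1572840, a(17)=3145704, a(18)=-6291432; answer -6291432
Stage 2: B1 = -6291432; c = 52333; 52333 = 59 * 887; number of divisors = (1+1) * (1+1) = 4; answer 4
Stage 3: B2 = 4; d = -19; remainder = value at the root: -2*(-19)^3 + 3*(-19)^2 + 5*(-19)^1 - 7 = (13718) + (1083) + (-95) + (-7) = 14699; answer 14699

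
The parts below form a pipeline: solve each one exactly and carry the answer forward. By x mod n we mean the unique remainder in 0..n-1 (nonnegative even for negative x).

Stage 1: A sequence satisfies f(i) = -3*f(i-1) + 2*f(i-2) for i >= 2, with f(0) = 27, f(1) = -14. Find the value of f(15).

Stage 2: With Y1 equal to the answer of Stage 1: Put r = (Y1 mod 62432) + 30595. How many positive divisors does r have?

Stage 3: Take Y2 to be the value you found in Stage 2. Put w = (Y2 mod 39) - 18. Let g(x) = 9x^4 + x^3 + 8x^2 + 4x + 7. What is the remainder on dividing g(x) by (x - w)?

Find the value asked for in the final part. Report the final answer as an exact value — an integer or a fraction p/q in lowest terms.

344519

Stage 1: f(2) = -3*(-14) + 2*(27) = 96; iterating: f(2)=96, f(3)=-316, f(4)=1140, f(5)=-4052, f(6)=14436, f(7)=-51412, f(8)=183108, f(9)=-652148, f(10)=2322660, f(11)=-8272276, f(12)=29462148, f(13)=-104930996, f(14)=373717284, f(15)=-1331013844; answer -1331013844
Stage 2: Y1 = -1331013844; r = 66991; 66991 = 31 * 2161; number of divisors = (1+1) * (1+1) = 4; answer 4
Stage 3: Y2 = 4; w = -14; remainder = value at the root: 9*(-14)^4 + 1*(-14)^3 + 8*(-14)^2 + 4*(-14)^1 + 7 = (345744) + (-2744) + (1568) + (-56) + (7) = 344519; answer 344519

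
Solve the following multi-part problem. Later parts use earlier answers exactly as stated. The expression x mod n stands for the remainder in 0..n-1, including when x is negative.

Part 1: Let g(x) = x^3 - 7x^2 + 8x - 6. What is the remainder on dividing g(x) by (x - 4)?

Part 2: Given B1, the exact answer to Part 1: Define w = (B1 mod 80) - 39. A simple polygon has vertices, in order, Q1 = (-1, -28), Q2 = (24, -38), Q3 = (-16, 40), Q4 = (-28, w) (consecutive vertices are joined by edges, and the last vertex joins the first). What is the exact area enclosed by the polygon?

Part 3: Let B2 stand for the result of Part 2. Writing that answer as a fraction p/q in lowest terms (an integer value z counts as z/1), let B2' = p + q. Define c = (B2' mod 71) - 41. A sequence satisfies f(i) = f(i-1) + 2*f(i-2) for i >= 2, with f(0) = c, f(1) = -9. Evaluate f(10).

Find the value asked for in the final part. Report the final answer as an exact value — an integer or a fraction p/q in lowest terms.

Part 1: remainder = value at the root: 1*(4)^3 - 7*(4)^2 + 8*(4)^1 - 6 = (64) + (-112) + (32) + (-6) = -22; answer -22
Part 2: B1 = -22; w = 19; cross terms: (-1*-38 - 24*-28)=710, (24*40 - -16*-38)=352, (-16*19 - -28*40)=816, (-28*-28 - -1*19)=803; twice the area = |2681| = 2681; area = 2681/2; answer 2681/2
Part 3: B2 = 2681/2; threaded value p + q = 2683; c = 15; f(2) = 1*(-9) + 2*(15) = 21; iterating: f(2)=21, f(3)=3, f(4)=45, f(5)=51, f(6)=141, f(7)=243, f(8)=525, f(9)=1011, f(10)=2061; answer 2061

2061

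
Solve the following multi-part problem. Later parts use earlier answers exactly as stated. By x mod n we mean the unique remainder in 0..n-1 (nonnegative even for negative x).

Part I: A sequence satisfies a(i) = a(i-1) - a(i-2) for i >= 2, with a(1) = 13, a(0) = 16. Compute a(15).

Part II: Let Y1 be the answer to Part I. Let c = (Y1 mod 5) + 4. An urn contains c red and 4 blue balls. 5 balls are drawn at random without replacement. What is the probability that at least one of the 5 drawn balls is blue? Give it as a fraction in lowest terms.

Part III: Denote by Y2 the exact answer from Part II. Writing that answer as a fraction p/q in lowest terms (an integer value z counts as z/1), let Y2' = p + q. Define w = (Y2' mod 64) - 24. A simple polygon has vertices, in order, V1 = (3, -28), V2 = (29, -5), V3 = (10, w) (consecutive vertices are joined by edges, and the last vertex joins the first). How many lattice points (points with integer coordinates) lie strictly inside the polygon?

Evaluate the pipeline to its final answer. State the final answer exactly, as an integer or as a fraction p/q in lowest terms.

Part I: a(2) = 1*(13) - 1*(16) = -3; iterating: a(2)=-3, a(3)=-16, a(4)=-13, a(5)=3, a(6)=16, a(7)=13, a(8)=-3, a(9)=-16, a(10)=-13, a(11)=3, a(12)=16, a(13)=13, a(14)=-3, a(15)=-16; answer -16
Part II: Y1 = -16; c = 8; total draws C(12,5) = 792; complement C(8,5) = 56; favorable 792 - 56 = 736; P = 92/99; answer 92/99
Part III: Y2 = 92/99; threaded value p + q = 191; w = 39; cross terms: (3*-5 - 29*-28)=797, (29*39 - 10*-5)=1181, (10*-28 - 3*39)=-397; twice the area = |1581| = 1581; area = 1581/2; boundary points = 1 + 1 + 1 = 3; strictly interior points = area - boundary/2 + 1 = 790; answer 790

790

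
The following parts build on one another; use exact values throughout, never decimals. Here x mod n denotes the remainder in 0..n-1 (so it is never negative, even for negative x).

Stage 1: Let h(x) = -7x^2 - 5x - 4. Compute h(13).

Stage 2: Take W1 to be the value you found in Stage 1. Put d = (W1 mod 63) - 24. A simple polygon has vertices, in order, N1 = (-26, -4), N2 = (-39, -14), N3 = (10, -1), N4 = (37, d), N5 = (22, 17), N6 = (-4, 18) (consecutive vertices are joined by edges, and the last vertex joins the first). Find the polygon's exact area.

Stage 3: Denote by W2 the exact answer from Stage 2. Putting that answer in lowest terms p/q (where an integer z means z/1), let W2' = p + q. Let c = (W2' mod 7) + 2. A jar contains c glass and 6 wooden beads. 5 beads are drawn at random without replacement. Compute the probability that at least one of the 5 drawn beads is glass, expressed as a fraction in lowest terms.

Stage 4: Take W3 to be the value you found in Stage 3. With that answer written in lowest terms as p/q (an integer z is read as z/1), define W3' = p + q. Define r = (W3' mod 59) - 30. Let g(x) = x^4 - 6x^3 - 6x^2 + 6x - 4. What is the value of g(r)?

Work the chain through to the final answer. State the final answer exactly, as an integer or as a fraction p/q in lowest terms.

Stage 1: -7*(13)^2 - 5*(13)^1 - 4 = (-1183) + (-65) + (-4) = -1252; answer -1252
Stage 2: W1 = -1252; d = -16; cross terms: (-26*-14 - -39*-4)=208, (-39*-1 - 10*-14)=179, (10*-16 - 37*-1)=-123, (37*17 - 22*-16)=981, (22*18 - -4*17)=464, (-4*-4 - -26*18)=484; twice the area = |2193| = 2193; area = 2193/2; answer 2193/2
Stage 3: W2 = 2193/2; threaded value p + q = 2195; c = 6; total draws C(12,5) = 792; complement C(6,5) = 6; favorable 792 - 6 = 786; P = 131/132; answer 131/132
Stage 4: W3 = 131/132; threaded value p + q = 263; r = -3; 1*(-3)^4 - 6*(-3)^3 - 6*(-3)^2 + 6*(-3)^1 - 4 = (81) + (162) + (-54) + (-18) + (-4) = 167; answer 167

167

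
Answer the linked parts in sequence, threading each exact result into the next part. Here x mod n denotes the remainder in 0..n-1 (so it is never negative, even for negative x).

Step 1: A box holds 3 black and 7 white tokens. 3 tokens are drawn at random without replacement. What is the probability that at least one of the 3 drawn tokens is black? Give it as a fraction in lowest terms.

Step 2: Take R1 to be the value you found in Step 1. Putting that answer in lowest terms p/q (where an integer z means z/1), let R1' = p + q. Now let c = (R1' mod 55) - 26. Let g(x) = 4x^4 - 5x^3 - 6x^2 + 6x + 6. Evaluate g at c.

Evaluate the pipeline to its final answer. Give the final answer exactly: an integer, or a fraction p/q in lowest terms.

184371

Step 1: total draws C(10,3) = 120; complement C(7,3) = 35; favorable 120 - 35 = 85; P = 17/24; answer 17/24
Step 2: R1 = 17/24; threaded value p + q = 41; c = 15; 4*(15)^4 - 5*(15)^3 - 6*(15)^2 + 6*(15)^1 + 6 = (202500) + (-16875) + (-1350) + (90) + (6) = 184371; answer 184371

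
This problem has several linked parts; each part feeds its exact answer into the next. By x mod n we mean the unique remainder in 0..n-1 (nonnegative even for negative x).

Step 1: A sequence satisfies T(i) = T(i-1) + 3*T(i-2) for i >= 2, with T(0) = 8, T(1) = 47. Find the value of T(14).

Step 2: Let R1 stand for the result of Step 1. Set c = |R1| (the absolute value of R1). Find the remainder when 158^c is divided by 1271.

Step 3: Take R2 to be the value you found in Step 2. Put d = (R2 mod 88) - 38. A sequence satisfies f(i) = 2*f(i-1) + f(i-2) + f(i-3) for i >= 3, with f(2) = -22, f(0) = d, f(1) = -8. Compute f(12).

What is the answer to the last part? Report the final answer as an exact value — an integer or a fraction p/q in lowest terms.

Step 1: T(2) = 1*(47) + 3*(8) = 71; iterating: T(2)=71, T(3)=212, T(4)=425, T(5)=1061, T(6)=2336, T(7)=5519, T(8)=12527, T(9)=29084, T(10)=66665, T(11)=153917, T(12)=353912, T(13)=815663, T(14)=1877399; answer 1877399
Step 2: R1 = 1877399; c = 1877399; squarings mod 1271: 158^1=158, 158^2=815, 158^4=763, 158^8=51, 158^16=59, 158^32=939, 158^64=918, 158^128=51, 158^256=59, 158^512=939, 158^1024=918, 158^2048=51, 158^4096=59, 158^8192=939, 158^16384=918, 158^32768=51, 158^65536=59, 158^131072=939, 158^262144=918, 158^524288=51, 158^1048576=59; 158^1877399 = 158^1 * 158^2 * 158^4 * 158^16 * 158^128 * 158^256 * 158^1024 * 158^8192 * 158^32768 * 158^262144 * 158^524288 * 158^1048576 = 362 (mod 1271); answer 362
Step 3: R2 = 362; d = -28; f(3) = 2*(-22) + 1*(-8) + 1*(-28) = -80; iterating: f(3)=-80, f(4)=-190, f(5)=-482, f(6)=-1234, f(7)=-3140, f(8)=-7996, f(9)=-20366, f(10)=-51868, f(11)=-132098, f(12)=-336430; answer -336430

-336430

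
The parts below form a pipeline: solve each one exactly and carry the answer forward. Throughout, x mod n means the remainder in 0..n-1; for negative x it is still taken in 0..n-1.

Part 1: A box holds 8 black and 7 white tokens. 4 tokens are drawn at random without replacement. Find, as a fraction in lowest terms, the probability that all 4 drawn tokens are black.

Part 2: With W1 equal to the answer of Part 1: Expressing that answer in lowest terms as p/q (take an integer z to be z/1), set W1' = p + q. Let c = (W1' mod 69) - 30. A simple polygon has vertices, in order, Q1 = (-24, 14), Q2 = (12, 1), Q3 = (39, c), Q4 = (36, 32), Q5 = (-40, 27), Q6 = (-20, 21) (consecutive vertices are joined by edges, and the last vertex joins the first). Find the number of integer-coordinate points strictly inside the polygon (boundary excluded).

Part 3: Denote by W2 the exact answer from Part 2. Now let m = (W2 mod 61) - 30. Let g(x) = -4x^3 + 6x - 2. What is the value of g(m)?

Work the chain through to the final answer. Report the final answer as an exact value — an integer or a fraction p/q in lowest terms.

Part 1: total draws C(15,4) = 1365; favorable C(8,4) = 70; P = 2/39; answer 2/39
Part 2: W1 = 2/39; threaded value p + q = 41; c = 11; cross terms: (-24*1 - 12*14)=-192, (12*11 - 39*1)=93, (39*32 - 36*11)=852, (36*27 - -40*32)=2252, (-40*21 - -20*27)=-300, (-20*14 - -24*21)=224; twice the area = |2929| = 2929; area = 2929/2; boundary points = 1 + 1 + 3 + 1 + 2 + 1 = 9; strictly interior points = area - boundary/2 + 1 = 1461; answer 1461
Part 3: W2 = 1461; m = 28; -4*(28)^3 + 6*(28)^1 - 2 = (-87808) + (168) + (-2) = -87642; answer -87642

-87642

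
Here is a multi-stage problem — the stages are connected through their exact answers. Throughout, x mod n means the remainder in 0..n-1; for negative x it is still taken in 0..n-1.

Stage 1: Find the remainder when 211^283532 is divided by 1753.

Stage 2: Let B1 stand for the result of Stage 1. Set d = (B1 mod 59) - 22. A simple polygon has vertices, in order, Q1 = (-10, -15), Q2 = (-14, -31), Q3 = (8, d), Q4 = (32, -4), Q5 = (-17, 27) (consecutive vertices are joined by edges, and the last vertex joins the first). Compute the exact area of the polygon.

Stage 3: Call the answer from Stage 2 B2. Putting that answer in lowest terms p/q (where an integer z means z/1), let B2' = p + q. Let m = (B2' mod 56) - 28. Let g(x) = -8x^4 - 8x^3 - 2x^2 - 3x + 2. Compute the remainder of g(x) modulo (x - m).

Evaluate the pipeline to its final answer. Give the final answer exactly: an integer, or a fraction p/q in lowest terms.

-19

Stage 1: squarings mod 1753: 211^1=211, 211^2=696, 211^4=588, 211^8=403, 211^16=1133, 211^32=493, 211^64=1135, 211^128=1523, 211^256=310, 211^512=1438, 211^1024=1057, 211^2048=588, 211^4096=403, 211^8192=1133, 211^16384=493, 211^32768=1135, 211^65536=1523, 211^131072=310, 211^262144=1438; 211^283532 = 211^4 * 211^8 * 211^128 * 211^256 * 211^512 * 211^4096 * 211^16384 * 211^262144 = 1 (mod 1753); answer 1
Stage 2: B1 = 1; d = -21; cross terms: (-10*-31 - -14*-15)=100, (-14*-21 - 8*-31)=542, (8*-4 - 32*-21)=640, (32*27 - -17*-4)=796, (-17*-15 - -10*27)=525; twice the area = |2603| = 2603; area = 2603/2; answer 2603/2
Stage 3: B2 = 2603/2; threaded value p + q = 2605; m = 1; remainder = value at the root: -8*(1)^4 - 8*(1)^3 - 2*(1)^2 - 3*(1)^1 + 2 = (-8) + (-8) + (-2) + (-3) + (2) = -19; answer -19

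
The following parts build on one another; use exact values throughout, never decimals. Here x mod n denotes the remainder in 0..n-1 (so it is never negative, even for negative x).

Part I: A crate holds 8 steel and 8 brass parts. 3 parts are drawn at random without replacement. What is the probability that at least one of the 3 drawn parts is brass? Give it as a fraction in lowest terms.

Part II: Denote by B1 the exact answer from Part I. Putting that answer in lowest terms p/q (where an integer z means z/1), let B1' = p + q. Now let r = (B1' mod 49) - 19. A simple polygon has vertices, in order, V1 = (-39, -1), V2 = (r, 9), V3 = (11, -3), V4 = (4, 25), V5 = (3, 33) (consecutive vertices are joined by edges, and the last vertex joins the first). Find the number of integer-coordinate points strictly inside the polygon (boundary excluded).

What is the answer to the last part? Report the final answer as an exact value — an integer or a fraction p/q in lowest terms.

Part I: total draws C(16,3) = 560; complement C(8,3) = 56; favorable 560 - 56 = 504; P = 9/10; answer 9/10
Part II: B1 = 9/10; threaded value p + q = 19; r = 0; cross terms: (-39*9 - 0*-1)=-351, (0*-3 - 11*9)=-99, (11*25 - 4*-3)=287, (4*33 - 3*25)=57, (3*-1 - -39*33)=1284; twice the area = |1178| = 1178; area = 589; boundary points = 1 + 1 + 7 + 1 + 2 = 12; strictly interior points = area - boundary/2 + 1 = 584; answer 584

584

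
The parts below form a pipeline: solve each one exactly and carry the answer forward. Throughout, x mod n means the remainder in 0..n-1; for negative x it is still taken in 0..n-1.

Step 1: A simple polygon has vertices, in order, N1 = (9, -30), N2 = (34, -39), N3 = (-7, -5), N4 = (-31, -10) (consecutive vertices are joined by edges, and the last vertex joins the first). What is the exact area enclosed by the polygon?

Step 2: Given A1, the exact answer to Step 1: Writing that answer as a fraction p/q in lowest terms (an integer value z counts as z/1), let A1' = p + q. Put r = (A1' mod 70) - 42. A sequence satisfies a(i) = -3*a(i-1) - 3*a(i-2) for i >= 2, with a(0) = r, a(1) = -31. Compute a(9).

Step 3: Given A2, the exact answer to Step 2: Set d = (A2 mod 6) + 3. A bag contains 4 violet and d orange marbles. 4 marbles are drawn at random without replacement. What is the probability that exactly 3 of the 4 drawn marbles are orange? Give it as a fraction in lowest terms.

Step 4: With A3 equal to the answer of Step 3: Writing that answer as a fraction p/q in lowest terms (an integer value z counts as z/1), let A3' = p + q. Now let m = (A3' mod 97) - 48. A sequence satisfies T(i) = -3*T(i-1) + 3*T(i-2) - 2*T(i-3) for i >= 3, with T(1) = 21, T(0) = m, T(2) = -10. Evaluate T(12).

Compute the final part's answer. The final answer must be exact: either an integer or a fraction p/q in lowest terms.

-24919069

Step 1: cross terms: (9*-39 - 34*-30)=669, (34*-5 - -7*-39)=-443, (-7*-10 - -31*-5)=-85, (-31*-30 - 9*-10)=1020; twice the area = |1161| = 1161; area = 1161/2; answer 1161/2
Step 2: A1 = 1161/2; threaded value p + q = 1163; r = 1; a(2) = -3*(-31) - 3*(1) = 90; iterating: a(2)=90, a(3)=-177, a(4)=261, a(5)=-252, a(6)=-27, a(7)=837, a(8)=-2430, a(9)=4779; answer 4779
Step 3: A2 = 4779; d = 6; total draws C(10,4) = 210; favorable C(6,3)*C(4,1) = 80; P = 8/21; answer 8/21
Step 4: A3 = 8/21; threaded value p + q = 29; m = -19; T(3) = -3*(-10) + 3*(21) - 2*(-19) = 131; iterating: T(3)=131, T(4)=-465, T(5)=1808, T(6)=-7081, T(7)=27597, T(8)=-107650, T(9)=419903, T(10)=-1637853, T(11)=6388568, T(12)=-24919069; answer -24919069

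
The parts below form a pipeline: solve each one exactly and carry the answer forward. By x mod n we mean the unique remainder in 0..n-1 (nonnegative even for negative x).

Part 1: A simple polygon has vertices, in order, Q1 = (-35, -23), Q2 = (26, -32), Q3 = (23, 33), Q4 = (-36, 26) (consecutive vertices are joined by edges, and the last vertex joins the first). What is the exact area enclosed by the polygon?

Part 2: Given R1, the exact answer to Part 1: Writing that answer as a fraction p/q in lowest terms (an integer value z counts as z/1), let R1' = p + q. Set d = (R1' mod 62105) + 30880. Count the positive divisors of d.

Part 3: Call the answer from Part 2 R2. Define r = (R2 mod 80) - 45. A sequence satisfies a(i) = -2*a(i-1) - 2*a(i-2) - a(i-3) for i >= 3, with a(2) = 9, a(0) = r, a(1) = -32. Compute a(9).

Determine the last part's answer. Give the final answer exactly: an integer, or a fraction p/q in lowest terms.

79

Part 1: cross terms: (-35*-32 - 26*-23)=1718, (26*33 - 23*-32)=1594, (23*26 - -36*33)=1786, (-36*-23 - -35*26)=1738; twice the area = |6836| = 6836; area = 3418; answer 3418
Part 2: R1 = 3418; threaded value p + q = 3419; d = 34299; 34299 = 3^2 * 37 * 103; number of divisors = (2+1) * (1+1) * (1+1) = 12; answer 12
Part 3: R2 = 12; r = -33; a(3) = -2*(9) - 2*(-32) - 1*(-33) = 79; iterating: a(3)=79, a(4)=-144, a(5)=121, a(6)=-33, a(7)=-32, a(8)=9, a(9)=79; answer 79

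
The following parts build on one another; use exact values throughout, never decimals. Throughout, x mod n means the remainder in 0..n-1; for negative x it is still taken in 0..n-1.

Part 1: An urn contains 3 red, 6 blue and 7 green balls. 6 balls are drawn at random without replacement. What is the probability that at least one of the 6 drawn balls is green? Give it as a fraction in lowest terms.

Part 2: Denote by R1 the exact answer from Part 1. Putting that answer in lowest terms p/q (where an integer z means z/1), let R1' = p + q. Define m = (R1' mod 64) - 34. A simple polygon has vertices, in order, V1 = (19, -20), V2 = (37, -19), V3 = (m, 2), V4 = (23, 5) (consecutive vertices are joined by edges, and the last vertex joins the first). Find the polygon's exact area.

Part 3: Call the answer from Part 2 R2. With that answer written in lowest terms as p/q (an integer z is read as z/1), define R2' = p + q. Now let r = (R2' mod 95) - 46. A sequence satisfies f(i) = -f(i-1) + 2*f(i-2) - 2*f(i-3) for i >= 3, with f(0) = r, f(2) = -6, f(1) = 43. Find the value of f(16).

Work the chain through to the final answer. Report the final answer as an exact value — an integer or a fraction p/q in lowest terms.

-4984156

Part 1: total draws C(16,6) = 8008; complement C(9,6) = 84; favorable 8008 - 84 = 7924; P = 283/286; answer 283/286
Part 2: R1 = 283/286; threaded value p + q = 569; m = 23; cross terms: (19*-19 - 37*-20)=379, (37*2 - 23*-19)=511, (23*5 - 23*2)=69, (23*-20 - 19*5)=-555; twice the area = |404| = 404; area = 202; answer 202
Part 3: R2 = 202; threaded value p + q = 203; r = -33; f(3) = -1*(-6) + 2*(43) - 2*(-33) = 158; iterating: f(3)=158, f(4)=-256, f(5)=584, f(6)=-1412, f(7)=3092, f(8)=-7084, f(9)=16092, f(10)=-36444, f(11)=82796, f(12)=-187868, f(13)=426348, f(14)=-967676, f(15)=2196108, f(16)=-4984156; answer -4984156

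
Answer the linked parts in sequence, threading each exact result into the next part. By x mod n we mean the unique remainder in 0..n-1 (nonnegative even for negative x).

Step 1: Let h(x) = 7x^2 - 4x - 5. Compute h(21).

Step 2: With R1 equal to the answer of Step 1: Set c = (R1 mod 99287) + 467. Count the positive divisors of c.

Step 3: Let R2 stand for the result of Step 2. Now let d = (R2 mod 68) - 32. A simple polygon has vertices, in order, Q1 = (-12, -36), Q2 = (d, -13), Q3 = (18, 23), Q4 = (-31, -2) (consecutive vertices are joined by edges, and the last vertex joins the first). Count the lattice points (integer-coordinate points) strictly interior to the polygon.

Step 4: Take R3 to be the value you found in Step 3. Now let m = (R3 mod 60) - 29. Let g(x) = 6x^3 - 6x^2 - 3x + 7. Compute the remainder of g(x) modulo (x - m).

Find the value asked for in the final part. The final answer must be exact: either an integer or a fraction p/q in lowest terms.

Step 1: 7*(21)^2 - 4*(21)^1 - 5 = (3087) + (-84) + (-5) = 2998; answer 2998
Step 2: R1 = 2998; c = 3465; 3465 = 3^2 * 5 * 7 * 11; number of divisors = (2+1) * (1+1) * (1+1) * (1+1) = 24; answer 24
Step 3: R2 = 24; d = -8; cross terms: (-12*-13 - -8*-36)=-132, (-8*23 - 18*-13)=50, (18*-2 - -31*23)=677, (-31*-36 - -12*-2)=1092; twice the area = |1687| = 1687; area = 1687/2; boundary points = 1 + 2 + 1 + 1 = 5; strictly interior points = area - boundary/2 + 1 = 842; answer 842
Step 4: R3 = 842; m = -27; remainder = value at the root: 6*(-27)^3 - 6*(-27)^2 - 3*(-27)^1 + 7 = (-118098) + (-4374) + (81) + (7) = -122384; answer -122384

-122384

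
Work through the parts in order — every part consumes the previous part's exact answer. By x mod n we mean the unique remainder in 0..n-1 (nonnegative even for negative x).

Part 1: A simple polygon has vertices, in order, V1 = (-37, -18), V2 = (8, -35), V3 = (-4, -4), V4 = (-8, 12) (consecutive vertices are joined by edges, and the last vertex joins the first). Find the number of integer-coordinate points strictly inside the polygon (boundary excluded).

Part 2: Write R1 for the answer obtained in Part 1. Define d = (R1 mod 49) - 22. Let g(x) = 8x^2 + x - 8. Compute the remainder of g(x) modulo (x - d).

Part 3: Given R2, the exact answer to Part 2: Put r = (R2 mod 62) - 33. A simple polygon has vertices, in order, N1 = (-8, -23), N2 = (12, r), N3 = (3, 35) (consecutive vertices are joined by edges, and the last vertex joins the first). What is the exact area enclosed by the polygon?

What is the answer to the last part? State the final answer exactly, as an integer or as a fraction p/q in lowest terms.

Part 1: cross terms: (-37*-35 - 8*-18)=1439, (8*-4 - -4*-35)=-172, (-4*12 - -8*-4)=-80, (-8*-18 - -37*12)=588; twice the area = |1775| = 1775; area = 1775/2; boundary points = 1 + 1 + 4 + 1 = 7; strictly interior points = area - boundary/2 + 1 = 885; answer 885
Part 2: R1 = 885; d = -19; remainder = value at the root: 8*(-19)^2 + 1*(-19)^1 - 8 = (2888) + (-19) + (-8) = 2861; answer 2861
Part 3: R2 = 2861; r = -24; cross terms: (-8*-24 - 12*-23)=468, (12*35 - 3*-24)=492, (3*-23 - -8*35)=211; twice the area = |1171| = 1171; area = 1171/2; answer 1171/2

1171/2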